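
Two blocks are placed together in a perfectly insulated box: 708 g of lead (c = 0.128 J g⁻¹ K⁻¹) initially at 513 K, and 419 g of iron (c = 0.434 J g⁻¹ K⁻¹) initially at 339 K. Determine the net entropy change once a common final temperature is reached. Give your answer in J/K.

Energy balance: T_f = (m₁c₁T₁ + m₂c₂T₂)/(m₁c₁ + m₂c₂) = 396.87 K.
ΔS₁ = m₁c₁ ln(T_f/T₁) = 90.624 × ln(396.87/513) = -23.26 J/K.
ΔS₂ = m₂c₂ ln(T_f/T₂) = 181.846 × ln(396.87/339) = 28.66 J/K.
ΔS_total = -23.26 + 28.66 = 5.4 J/K.

ΔS_total = 5.4 J/K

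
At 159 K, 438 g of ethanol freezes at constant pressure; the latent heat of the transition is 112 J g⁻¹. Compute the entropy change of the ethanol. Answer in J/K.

Heat released by the substance: Q = −mL = −438 × 112 = −49056 J.
At constant T, ΔS = Q_rev/T = −49056 / 159 = -309 J/K.

ΔS = -309 J/K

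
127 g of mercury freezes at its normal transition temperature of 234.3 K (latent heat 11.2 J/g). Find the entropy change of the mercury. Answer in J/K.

Heat released by the substance: Q = −mL = −127 × 11.2 = −1422.4 J.
At constant T, ΔS = Q_rev/T = −1422.4 / 234.3 = -6.07 J/K.

ΔS = -6.07 J/K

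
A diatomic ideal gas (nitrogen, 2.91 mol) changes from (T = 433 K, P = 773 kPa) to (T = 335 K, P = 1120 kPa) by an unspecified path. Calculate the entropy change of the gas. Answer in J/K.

ΔS = -30.7 J/K

ΔS = nC_p ln(T₂/T₁) − nR ln(P₂/P₁), with C_p = 7R/2 = 29.1 J mol⁻¹ K⁻¹ for a diatomic ideal gas.
ΔS = 2.91 × [29.1 × ln(335/433) − 8.314 × ln(1120/773)] = -30.7 J/K.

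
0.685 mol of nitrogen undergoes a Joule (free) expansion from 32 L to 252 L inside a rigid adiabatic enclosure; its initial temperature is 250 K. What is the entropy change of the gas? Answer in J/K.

No heat is exchanged and no work is done, so the ideal-gas temperature stays constant.
Entropy is a state function; using a reversible isothermal path, ΔS_gas = nR ln(V₂/V₁) = 0.685 × 8.314 × ln(252/32) = 11.8 J/K.

ΔS_gas = 11.8 J/K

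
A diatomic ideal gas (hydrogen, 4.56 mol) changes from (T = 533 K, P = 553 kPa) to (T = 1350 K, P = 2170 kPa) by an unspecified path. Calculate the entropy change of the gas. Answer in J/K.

ΔS = nC_p ln(T₂/T₁) − nR ln(P₂/P₁), with C_p = 7R/2 = 29.1 J mol⁻¹ K⁻¹ for a diatomic ideal gas.
ΔS = 4.56 × [29.1 × ln(1350/533) − 8.314 × ln(2170/553)] = 71.5 J/K.

ΔS = 71.5 J/K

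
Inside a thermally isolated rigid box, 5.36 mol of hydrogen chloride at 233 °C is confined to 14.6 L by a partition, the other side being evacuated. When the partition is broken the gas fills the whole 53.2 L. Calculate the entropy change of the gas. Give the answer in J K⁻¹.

ΔS_gas = 57.6 J/K

No heat is exchanged and no work is done, so the ideal-gas temperature stays constant.
Entropy is a state function; using a reversible isothermal path, ΔS_gas = nR ln(V₂/V₁) = 5.36 × 8.314 × ln(53.2/14.6) = 57.6 J/K.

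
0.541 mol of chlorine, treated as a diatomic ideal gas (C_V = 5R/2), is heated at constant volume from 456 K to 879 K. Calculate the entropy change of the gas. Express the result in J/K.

ΔS = 7.38 J/K

At constant volume, ΔS = nC_V ln(T₂/T₁) with C_V = 5R/2 = 20.79 J mol⁻¹ K⁻¹.
ΔS = 0.541 × 20.79 × ln(879/456) = 7.38 J/K.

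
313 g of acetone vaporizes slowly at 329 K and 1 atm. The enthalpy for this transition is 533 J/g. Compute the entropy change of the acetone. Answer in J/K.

Heat absorbed by the substance: Q = mL = 313 × 533 = 166829 J.
At constant T, ΔS = Q_rev/T = 166829 / 329 = 507 J/K.

ΔS = 507 J/K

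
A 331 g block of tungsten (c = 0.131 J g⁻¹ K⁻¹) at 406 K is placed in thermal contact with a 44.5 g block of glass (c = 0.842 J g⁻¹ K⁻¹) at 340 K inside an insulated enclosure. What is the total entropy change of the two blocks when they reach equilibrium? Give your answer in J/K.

ΔS_total = 0.315 J/K

Energy balance: T_f = (m₁c₁T₁ + m₂c₂T₂)/(m₁c₁ + m₂c₂) = 375.41 K.
ΔS₁ = m₁c₁ ln(T_f/T₁) = 43.361 × ln(375.41/406) = -3.397 J/K.
ΔS₂ = m₂c₂ ln(T_f/T₂) = 37.469 × ln(375.41/340) = 3.712 J/K.
ΔS_total = -3.397 + 3.712 = 0.315 J/K.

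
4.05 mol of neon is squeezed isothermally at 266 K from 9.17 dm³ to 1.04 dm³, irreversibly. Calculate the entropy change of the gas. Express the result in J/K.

Entropy is a state function, so ΔS_gas depends only on the end states.
For an isothermal ideal gas ΔS_gas = nR ln(V₂/V₁) = 4.05 × 8.314 × ln(1.04/9.17) = -73.3 J/K.

ΔS_gas = -73.3 J/K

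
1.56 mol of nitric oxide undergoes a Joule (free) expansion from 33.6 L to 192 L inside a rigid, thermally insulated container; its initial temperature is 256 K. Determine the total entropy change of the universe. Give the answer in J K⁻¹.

ΔS_universe = 22.6 J/K

No heat is exchanged and no work is done, so the ideal-gas temperature stays constant.
Entropy is a state function; using a reversible isothermal path, ΔS_gas = nR ln(V₂/V₁) = 1.56 × 8.314 × ln(192/33.6) = 22.6 J/K.
The insulated surroundings exchange no heat, so ΔS_surr = 0 and ΔS_universe = ΔS_gas.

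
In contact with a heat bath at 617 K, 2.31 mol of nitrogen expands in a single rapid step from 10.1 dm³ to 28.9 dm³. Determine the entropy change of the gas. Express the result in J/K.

Entropy is a state function, so ΔS_gas depends only on the end states.
For an isothermal ideal gas ΔS_gas = nR ln(V₂/V₁) = 2.31 × 8.314 × ln(28.9/10.1) = 20.2 J/K.

ΔS_gas = 20.2 J/K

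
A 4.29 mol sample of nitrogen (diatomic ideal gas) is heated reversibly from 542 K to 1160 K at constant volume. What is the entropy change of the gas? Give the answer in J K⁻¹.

ΔS = 67.8 J/K

At constant volume, ΔS = nC_V ln(T₂/T₁) with C_V = 5R/2 = 20.79 J mol⁻¹ K⁻¹.
ΔS = 4.29 × 20.79 × ln(1160/542) = 67.8 J/K.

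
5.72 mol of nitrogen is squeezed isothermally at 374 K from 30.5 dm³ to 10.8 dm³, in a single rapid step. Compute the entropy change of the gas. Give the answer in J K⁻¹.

ΔS_gas = -49.4 J/K

Entropy is a state function, so ΔS_gas depends only on the end states.
For an isothermal ideal gas ΔS_gas = nR ln(V₂/V₁) = 5.72 × 8.314 × ln(10.8/30.5) = -49.4 J/K.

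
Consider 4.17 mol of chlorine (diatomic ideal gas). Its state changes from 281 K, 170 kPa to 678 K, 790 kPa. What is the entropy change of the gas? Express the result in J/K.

ΔS = nC_p ln(T₂/T₁) − nR ln(P₂/P₁), with C_p = 7R/2 = 29.1 J mol⁻¹ K⁻¹ for a diatomic ideal gas.
ΔS = 4.17 × [29.1 × ln(678/281) − 8.314 × ln(790/170)] = 53.6 J/K.

ΔS = 53.6 J/K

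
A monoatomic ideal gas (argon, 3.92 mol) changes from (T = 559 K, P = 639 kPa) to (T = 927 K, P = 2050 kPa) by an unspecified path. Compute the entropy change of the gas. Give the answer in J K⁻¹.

ΔS = 3.22 J/K

ΔS = nC_p ln(T₂/T₁) − nR ln(P₂/P₁), with C_p = 5R/2 = 20.79 J mol⁻¹ K⁻¹ for a monoatomic ideal gas.
ΔS = 3.92 × [20.79 × ln(927/559) − 8.314 × ln(2050/639)] = 3.22 J/K.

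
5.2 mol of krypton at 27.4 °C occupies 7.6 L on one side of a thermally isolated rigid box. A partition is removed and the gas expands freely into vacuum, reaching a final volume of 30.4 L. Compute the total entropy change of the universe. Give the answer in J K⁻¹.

ΔS_universe = 59.9 J/K

No heat is exchanged and no work is done, so the ideal-gas temperature stays constant.
Entropy is a state function; using a reversible isothermal path, ΔS_gas = nR ln(V₂/V₁) = 5.2 × 8.314 × ln(30.4/7.6) = 59.9 J/K.
The insulated surroundings exchange no heat, so ΔS_surr = 0 and ΔS_universe = ΔS_gas.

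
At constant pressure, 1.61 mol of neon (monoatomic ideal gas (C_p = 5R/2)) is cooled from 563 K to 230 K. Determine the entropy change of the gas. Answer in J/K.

At constant pressure, ΔS = nC_p ln(T₂/T₁) with C_p = 5R/2 = 20.79 J mol⁻¹ K⁻¹.
ΔS = 1.61 × 20.79 × ln(230/563) = -30 J/K.

ΔS = -30 J/K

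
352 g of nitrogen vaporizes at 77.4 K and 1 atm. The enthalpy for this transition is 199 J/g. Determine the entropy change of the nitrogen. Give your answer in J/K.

Heat absorbed by the substance: Q = mL = 352 × 199 = 70048 J.
At constant T, ΔS = Q_rev/T = 70048 / 77.4 = 905 J/K.

ΔS = 905 J/K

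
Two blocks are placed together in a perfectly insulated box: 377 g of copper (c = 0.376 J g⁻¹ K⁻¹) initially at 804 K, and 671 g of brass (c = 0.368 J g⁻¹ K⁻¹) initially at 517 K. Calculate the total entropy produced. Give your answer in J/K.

Energy balance: T_f = (m₁c₁T₁ + m₂c₂T₂)/(m₁c₁ + m₂c₂) = 621.67 K.
ΔS₁ = m₁c₁ ln(T_f/T₁) = 141.752 × ln(621.67/804) = -36.457 J/K.
ΔS₂ = m₂c₂ ln(T_f/T₂) = 246.928 × ln(621.67/517) = 45.525 J/K.
ΔS_total = -36.457 + 45.525 = 9.07 J/K.

ΔS_total = 9.07 J/K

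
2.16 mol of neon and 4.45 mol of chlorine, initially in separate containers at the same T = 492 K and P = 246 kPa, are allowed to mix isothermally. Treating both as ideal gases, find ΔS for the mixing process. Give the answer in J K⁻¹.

ΔS_mix = 34.7 J/K

Mole fractions: x_A = 2.16/6.61 = 0.327, x_B = 0.673.
ΔS_mix = −R(n_A ln x_A + n_B ln x_B) = −8.314 × (2.16 ln 0.327 + 4.45 ln 0.673) = 34.7 J/K.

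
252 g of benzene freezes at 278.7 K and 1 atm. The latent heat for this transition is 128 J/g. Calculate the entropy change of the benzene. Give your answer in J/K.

ΔS = -116 J/K

Heat released by the substance: Q = −mL = −252 × 128 = −32256 J.
At constant T, ΔS = Q_rev/T = −32256 / 278.7 = -116 J/K.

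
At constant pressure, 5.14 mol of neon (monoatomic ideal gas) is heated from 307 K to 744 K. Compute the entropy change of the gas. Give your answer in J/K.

At constant pressure, ΔS = nC_p ln(T₂/T₁) with C_p = 5R/2 = 20.79 J mol⁻¹ K⁻¹.
ΔS = 5.14 × 20.79 × ln(744/307) = 94.6 J/K.

ΔS = 94.6 J/K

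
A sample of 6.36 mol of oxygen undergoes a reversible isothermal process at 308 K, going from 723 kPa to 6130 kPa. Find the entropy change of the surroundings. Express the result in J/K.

ΔS_surr = 113 J/K

For an isothermal ideal gas ΔS_gas = nR ln(P₁/P₂) = 6.36 × 8.314 × ln(723/6130) = -113 J/K.
The process is reversible, so ΔS_surr = −ΔS_gas = 113 J/K and ΔS_universe = 0.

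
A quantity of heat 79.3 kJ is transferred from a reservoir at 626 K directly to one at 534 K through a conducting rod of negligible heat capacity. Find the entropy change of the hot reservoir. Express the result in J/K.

ΔS_hot = -127 J/K

The hot reservoir loses heat Q, so ΔS_hot = −Q/T_H = −79300/626 = -127 J/K.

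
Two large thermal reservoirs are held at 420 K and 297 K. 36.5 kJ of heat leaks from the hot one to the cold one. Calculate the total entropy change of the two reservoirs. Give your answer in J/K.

ΔS_total = 36 J/K

ΔS_hot = −Q/T_H = −36500/420 = -86.9 J/K and ΔS_cold = +Q/T_C = 36500/297 = 122.9 J/K.
ΔS_total = -86.9 + 122.9 = 36 J/K, positive as the second law requires.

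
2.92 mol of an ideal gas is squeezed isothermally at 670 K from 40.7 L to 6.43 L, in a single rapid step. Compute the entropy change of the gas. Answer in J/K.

Entropy is a state function, so ΔS_gas depends only on the end states.
For an isothermal ideal gas ΔS_gas = nR ln(V₂/V₁) = 2.92 × 8.314 × ln(6.43/40.7) = -44.8 J/K.

ΔS_gas = -44.8 J/K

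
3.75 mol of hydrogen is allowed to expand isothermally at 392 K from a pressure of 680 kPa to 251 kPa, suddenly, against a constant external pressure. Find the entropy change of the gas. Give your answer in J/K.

ΔS_gas = 31.1 J/K

Entropy is a state function, so ΔS_gas depends only on the end states.
For an isothermal ideal gas ΔS_gas = nR ln(P₁/P₂) = 3.75 × 8.314 × ln(680/251) = 31.1 J/K.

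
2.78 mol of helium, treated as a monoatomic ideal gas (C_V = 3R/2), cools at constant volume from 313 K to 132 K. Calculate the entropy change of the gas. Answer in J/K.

ΔS = -29.9 J/K

At constant volume, ΔS = nC_V ln(T₂/T₁) with C_V = 3R/2 = 12.47 J mol⁻¹ K⁻¹.
ΔS = 2.78 × 12.47 × ln(132/313) = -29.9 J/K.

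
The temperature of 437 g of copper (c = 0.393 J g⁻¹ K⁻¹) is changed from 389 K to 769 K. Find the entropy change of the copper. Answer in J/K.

ΔS = 117 J/K

ΔS = ∫dQ_rev/T = m c ln(T₂/T₁) = 437 × 0.393 × ln(769/389) = 117 J/K.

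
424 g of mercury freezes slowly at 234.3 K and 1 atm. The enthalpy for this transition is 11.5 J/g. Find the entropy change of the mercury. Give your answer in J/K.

ΔS = -20.8 J/K

Heat released by the substance: Q = −mL = −424 × 11.5 = −4876 J.
At constant T, ΔS = Q_rev/T = −4876 / 234.3 = -20.8 J/K.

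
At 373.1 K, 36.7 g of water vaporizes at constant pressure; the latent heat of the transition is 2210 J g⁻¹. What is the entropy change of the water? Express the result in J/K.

ΔS = 217 J/K

Heat absorbed by the substance: Q = mL = 36.7 × 2210 = 81107 J.
At constant T, ΔS = Q_rev/T = 81107 / 373.1 = 217 J/K.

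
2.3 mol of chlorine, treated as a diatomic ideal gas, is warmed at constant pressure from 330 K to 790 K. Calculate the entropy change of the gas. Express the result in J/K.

At constant pressure, ΔS = nC_p ln(T₂/T₁) with C_p = 7R/2 = 29.1 J mol⁻¹ K⁻¹.
ΔS = 2.3 × 29.1 × ln(790/330) = 58.4 J/K.

ΔS = 58.4 J/K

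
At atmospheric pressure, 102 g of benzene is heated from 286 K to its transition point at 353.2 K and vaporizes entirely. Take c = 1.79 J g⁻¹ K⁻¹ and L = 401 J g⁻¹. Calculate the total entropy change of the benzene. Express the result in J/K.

Warming step: ΔS₁ = m c ln(T_tr/T_i) = 102 × 1.79 × ln(353.2/286) = 38.53 J/K.
Phase change: ΔS₂ = +mL/T_tr = 102 × 401 / 353.2 = 115.8 J/K.
ΔS_total = (38.53) + (115.8) = 154 J/K.

ΔS = 154 J/K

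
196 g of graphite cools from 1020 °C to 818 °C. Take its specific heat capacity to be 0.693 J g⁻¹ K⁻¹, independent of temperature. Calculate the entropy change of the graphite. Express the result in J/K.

ΔS = -23.1 J/K

In kelvin: T₁ = 1293.15 K, T₂ = 1091.15 K. ΔS = ∫dQ_rev/T = m c ln(T₂/T₁) = 196 × 0.693 × ln(1091.15/1293.15) = -23.1 J/K.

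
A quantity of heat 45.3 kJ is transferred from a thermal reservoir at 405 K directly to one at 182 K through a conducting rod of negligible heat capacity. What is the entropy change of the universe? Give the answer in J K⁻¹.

ΔS_hot = −Q/T_H = −45300/405 = -111.9 J/K and ΔS_cold = +Q/T_C = 45300/182 = 248.9 J/K.
ΔS_total = -111.9 + 248.9 = 137 J/K, positive as the second law requires.

ΔS_total = 137 J/K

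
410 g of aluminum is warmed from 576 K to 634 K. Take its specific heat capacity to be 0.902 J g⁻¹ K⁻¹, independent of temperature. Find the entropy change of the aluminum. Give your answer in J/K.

ΔS = ∫dQ_rev/T = m c ln(T₂/T₁) = 410 × 0.902 × ln(634/576) = 35.5 J/K.

ΔS = 35.5 J/K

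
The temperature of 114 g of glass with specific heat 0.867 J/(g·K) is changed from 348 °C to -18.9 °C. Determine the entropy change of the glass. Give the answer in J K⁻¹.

In kelvin: T₁ = 621.15 K, T₂ = 254.25 K. ΔS = ∫dQ_rev/T = m c ln(T₂/T₁) = 114 × 0.867 × ln(254.25/621.15) = -88.3 J/K.

ΔS = -88.3 J/K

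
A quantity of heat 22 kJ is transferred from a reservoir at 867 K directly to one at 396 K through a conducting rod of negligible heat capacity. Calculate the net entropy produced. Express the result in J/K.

ΔS_hot = −Q/T_H = −22000/867 = -25.37 J/K and ΔS_cold = +Q/T_C = 22000/396 = 55.56 J/K.
ΔS_total = -25.37 + 55.56 = 30.2 J/K, positive as the second law requires.

ΔS_total = 30.2 J/K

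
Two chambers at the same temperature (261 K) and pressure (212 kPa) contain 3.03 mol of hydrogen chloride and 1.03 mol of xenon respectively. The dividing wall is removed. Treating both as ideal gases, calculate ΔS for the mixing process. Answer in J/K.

Mole fractions: x_A = 3.03/4.06 = 0.746, x_B = 0.254.
ΔS_mix = −R(n_A ln x_A + n_B ln x_B) = −8.314 × (3.03 ln 0.746 + 1.03 ln 0.254) = 19.1 J/K.

ΔS_mix = 19.1 J/K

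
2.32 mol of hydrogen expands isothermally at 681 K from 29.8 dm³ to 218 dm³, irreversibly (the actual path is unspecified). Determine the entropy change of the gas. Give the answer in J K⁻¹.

ΔS_gas = 38.4 J/K

Entropy is a state function, so ΔS_gas depends only on the end states.
For an isothermal ideal gas ΔS_gas = nR ln(V₂/V₁) = 2.32 × 8.314 × ln(218/29.8) = 38.4 J/K.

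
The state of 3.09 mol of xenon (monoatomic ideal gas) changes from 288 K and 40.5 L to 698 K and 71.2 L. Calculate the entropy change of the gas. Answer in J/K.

ΔS = 48.6 J/K

Entropy is a state function: ΔS = nC_V ln(T₂/T₁) + nR ln(V₂/V₁), with C_V = 3R/2 = 12.47 J mol⁻¹ K⁻¹ for a monoatomic ideal gas.
ΔS = 3.09 × [12.47 × ln(698/288) + 8.314 × ln(71.2/40.5)] = 48.6 J/K.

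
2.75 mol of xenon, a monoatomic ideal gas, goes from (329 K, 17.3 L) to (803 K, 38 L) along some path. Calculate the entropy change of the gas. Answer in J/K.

Entropy is a state function: ΔS = nC_V ln(T₂/T₁) + nR ln(V₂/V₁), with C_V = 3R/2 = 12.47 J mol⁻¹ K⁻¹ for a monoatomic ideal gas.
ΔS = 2.75 × [12.47 × ln(803/329) + 8.314 × ln(38/17.3)] = 48.6 J/K.

ΔS = 48.6 J/K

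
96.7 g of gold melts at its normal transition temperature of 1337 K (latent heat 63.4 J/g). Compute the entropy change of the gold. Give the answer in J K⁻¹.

ΔS = 4.59 J/K

Heat absorbed by the substance: Q = mL = 96.7 × 63.4 = 6130.78 J.
At constant T, ΔS = Q_rev/T = 6130.78 / 1337 = 4.59 J/K.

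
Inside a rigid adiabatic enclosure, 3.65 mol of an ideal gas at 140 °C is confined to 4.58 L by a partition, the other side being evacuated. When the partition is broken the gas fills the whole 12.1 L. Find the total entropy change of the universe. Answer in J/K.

No heat is exchanged and no work is done, so the ideal-gas temperature stays constant.
Entropy is a state function; using a reversible isothermal path, ΔS_gas = nR ln(V₂/V₁) = 3.65 × 8.314 × ln(12.1/4.58) = 29.5 J/K.
The insulated surroundings exchange no heat, so ΔS_surr = 0 and ΔS_universe = ΔS_gas.

ΔS_universe = 29.5 J/K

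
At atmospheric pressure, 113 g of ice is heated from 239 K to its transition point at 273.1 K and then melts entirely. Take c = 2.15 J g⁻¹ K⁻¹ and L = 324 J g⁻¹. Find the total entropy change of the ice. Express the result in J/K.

ΔS = 166 J/K

Warming step: ΔS₁ = m c ln(T_tr/T_i) = 113 × 2.15 × ln(273.1/239) = 32.4 J/K.
Phase change: ΔS₂ = +mL/T_tr = 113 × 324 / 273.1 = 134.1 J/K.
ΔS_total = (32.4) + (134.1) = 166 J/K.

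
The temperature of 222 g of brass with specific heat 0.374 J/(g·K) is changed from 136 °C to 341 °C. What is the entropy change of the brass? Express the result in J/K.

In kelvin: T₁ = 409.15 K, T₂ = 614.15 K. ΔS = ∫dQ_rev/T = m c ln(T₂/T₁) = 222 × 0.374 × ln(614.15/409.15) = 33.7 J/K.

ΔS = 33.7 J/K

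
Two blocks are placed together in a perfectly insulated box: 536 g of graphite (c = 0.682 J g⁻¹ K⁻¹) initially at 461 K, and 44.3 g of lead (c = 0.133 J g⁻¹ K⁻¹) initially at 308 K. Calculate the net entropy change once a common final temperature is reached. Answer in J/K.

ΔS_total = 0.416 J/K

Energy balance: T_f = (m₁c₁T₁ + m₂c₂T₂)/(m₁c₁ + m₂c₂) = 458.57 K.
ΔS₁ = m₁c₁ ln(T_f/T₁) = 365.552 × ln(458.57/461) = -1.9295 J/K.
ΔS₂ = m₂c₂ ln(T_f/T₂) = 5.8919 × ln(458.57/308) = 2.3451 J/K.
ΔS_total = -1.9295 + 2.3451 = 0.416 J/K.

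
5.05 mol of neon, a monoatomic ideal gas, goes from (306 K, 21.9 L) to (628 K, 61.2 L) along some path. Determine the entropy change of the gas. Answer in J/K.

ΔS = 88.4 J/K

Entropy is a state function: ΔS = nC_V ln(T₂/T₁) + nR ln(V₂/V₁), with C_V = 3R/2 = 12.47 J mol⁻¹ K⁻¹ for a monoatomic ideal gas.
ΔS = 5.05 × [12.47 × ln(628/306) + 8.314 × ln(61.2/21.9)] = 88.4 J/K.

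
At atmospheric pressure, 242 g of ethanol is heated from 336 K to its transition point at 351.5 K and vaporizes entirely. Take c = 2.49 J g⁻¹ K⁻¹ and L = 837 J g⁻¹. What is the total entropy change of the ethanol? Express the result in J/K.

Warming step: ΔS₁ = m c ln(T_tr/T_i) = 242 × 2.49 × ln(351.5/336) = 27.18 J/K.
Phase change: ΔS₂ = +mL/T_tr = 242 × 837 / 351.5 = 576.3 J/K.
ΔS_total = (27.18) + (576.3) = 603 J/K.

ΔS = 603 J/K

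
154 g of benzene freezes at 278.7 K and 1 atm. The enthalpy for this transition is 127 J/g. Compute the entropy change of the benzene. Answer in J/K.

Heat released by the substance: Q = −mL = −154 × 127 = −19558 J.
At constant T, ΔS = Q_rev/T = −19558 / 278.7 = -70.2 J/K.

ΔS = -70.2 J/K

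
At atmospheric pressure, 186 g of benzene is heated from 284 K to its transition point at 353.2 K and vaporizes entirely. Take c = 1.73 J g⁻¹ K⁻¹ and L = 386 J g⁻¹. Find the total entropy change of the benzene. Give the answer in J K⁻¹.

ΔS = 273 J/K

Warming step: ΔS₁ = m c ln(T_tr/T_i) = 186 × 1.73 × ln(353.2/284) = 70.17 J/K.
Phase change: ΔS₂ = +mL/T_tr = 186 × 386 / 353.2 = 203.3 J/K.
ΔS_total = (70.17) + (203.3) = 273 J/K.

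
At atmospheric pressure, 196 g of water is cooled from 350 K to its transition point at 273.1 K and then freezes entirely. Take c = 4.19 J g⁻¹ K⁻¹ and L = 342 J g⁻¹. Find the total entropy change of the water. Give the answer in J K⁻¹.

Cooling step: ΔS₁ = m c ln(T_tr/T_i) = 196 × 4.19 × ln(273.1/350) = -203.7 J/K.
Phase change: ΔS₂ = −mL/T_tr = −196 × 342 / 273.1 = -245.4 J/K.
ΔS_total = (-203.7) + (-245.4) = -449 J/K.

ΔS = -449 J/K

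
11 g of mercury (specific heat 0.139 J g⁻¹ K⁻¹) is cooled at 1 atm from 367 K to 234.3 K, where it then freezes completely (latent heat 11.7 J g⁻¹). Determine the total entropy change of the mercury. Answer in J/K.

Cooling step: ΔS₁ = m c ln(T_tr/T_i) = 11 × 0.139 × ln(234.3/367) = -0.6862 J/K.
Phase change: ΔS₂ = −mL/T_tr = −11 × 11.7 / 234.3 = -0.5493 J/K.
ΔS_total = (-0.6862) + (-0.5493) = -1.24 J/K.

ΔS = -1.24 J/K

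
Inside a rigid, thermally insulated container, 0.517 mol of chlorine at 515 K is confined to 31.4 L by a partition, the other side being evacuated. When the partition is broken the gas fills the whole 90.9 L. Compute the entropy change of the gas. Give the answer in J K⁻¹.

ΔS_gas = 4.57 J/K

For an ideal gas in free expansion Q = 0 and W = 0, so T is unchanged.
Entropy is a state function; using a reversible isothermal path, ΔS_gas = nR ln(V₂/V₁) = 0.517 × 8.314 × ln(90.9/31.4) = 4.57 J/K.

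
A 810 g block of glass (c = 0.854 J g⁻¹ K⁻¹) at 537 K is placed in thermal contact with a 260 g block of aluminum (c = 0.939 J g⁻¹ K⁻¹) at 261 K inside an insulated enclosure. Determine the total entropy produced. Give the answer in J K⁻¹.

Energy balance: T_f = (m₁c₁T₁ + m₂c₂T₂)/(m₁c₁ + m₂c₂) = 465 K.
ΔS₁ = m₁c₁ ln(T_f/T₁) = 691.74 × ln(465/537) = -99.58 J/K.
ΔS₂ = m₂c₂ ln(T_f/T₂) = 244.14 × ln(465/261) = 141 J/K.
ΔS_total = -99.58 + 141 = 41.4 J/K.

ΔS_total = 41.4 J/K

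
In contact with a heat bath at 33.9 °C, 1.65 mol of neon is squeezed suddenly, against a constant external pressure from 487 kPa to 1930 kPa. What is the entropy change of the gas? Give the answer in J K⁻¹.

Entropy is a state function, so ΔS_gas depends only on the end states.
For an isothermal ideal gas ΔS_gas = nR ln(P₁/P₂) = 1.65 × 8.314 × ln(487/1930) = -18.9 J/K.

ΔS_gas = -18.9 J/K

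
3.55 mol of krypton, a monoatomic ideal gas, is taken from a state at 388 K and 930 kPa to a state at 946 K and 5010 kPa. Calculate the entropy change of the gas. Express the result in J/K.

ΔS = nC_p ln(T₂/T₁) − nR ln(P₂/P₁), with C_p = 5R/2 = 20.79 J mol⁻¹ K⁻¹ for a monoatomic ideal gas.
ΔS = 3.55 × [20.79 × ln(946/388) − 8.314 × ln(5010/930)] = 16.1 J/K.

ΔS = 16.1 J/K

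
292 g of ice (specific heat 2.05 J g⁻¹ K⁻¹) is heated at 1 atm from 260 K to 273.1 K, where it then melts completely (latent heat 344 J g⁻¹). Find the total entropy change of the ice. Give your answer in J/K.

Warming step: ΔS₁ = m c ln(T_tr/T_i) = 292 × 2.05 × ln(273.1/260) = 29.43 J/K.
Phase change: ΔS₂ = +mL/T_tr = 292 × 344 / 273.1 = 367.8 J/K.
ΔS_total = (29.43) + (367.8) = 397 J/K.

ΔS = 397 J/K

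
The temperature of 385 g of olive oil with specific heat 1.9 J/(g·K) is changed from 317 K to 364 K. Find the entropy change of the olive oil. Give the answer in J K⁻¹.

ΔS = ∫dQ_rev/T = m c ln(T₂/T₁) = 385 × 1.9 × ln(364/317) = 101 J/K.

ΔS = 101 J/K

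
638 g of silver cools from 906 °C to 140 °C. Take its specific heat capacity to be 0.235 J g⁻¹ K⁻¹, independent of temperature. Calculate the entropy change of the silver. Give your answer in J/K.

ΔS = -157 J/K

In kelvin: T₁ = 1179.15 K, T₂ = 413.15 K. ΔS = ∫dQ_rev/T = m c ln(T₂/T₁) = 638 × 0.235 × ln(413.15/1179.15) = -157 J/K.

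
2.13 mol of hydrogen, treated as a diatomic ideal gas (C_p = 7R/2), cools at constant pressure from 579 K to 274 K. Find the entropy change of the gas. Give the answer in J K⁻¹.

ΔS = -46.4 J/K

At constant pressure, ΔS = nC_p ln(T₂/T₁) with C_p = 7R/2 = 29.1 J mol⁻¹ K⁻¹.
ΔS = 2.13 × 29.1 × ln(274/579) = -46.4 J/K.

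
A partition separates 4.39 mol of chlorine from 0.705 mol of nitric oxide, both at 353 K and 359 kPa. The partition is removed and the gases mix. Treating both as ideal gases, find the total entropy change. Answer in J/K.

Mole fractions: x_A = 4.39/5.09 = 0.862, x_B = 0.138.
ΔS_mix = −R(n_A ln x_A + n_B ln x_B) = −8.314 × (4.39 ln 0.862 + 0.705 ln 0.138) = 17 J/K.

ΔS_mix = 17 J/K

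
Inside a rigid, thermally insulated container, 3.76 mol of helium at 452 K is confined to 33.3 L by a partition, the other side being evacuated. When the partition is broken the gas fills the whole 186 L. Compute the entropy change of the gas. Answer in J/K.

For an ideal gas in free expansion Q = 0 and W = 0, so T is unchanged.
Entropy is a state function; using a reversible isothermal path, ΔS_gas = nR ln(V₂/V₁) = 3.76 × 8.314 × ln(186/33.3) = 53.8 J/K.

ΔS_gas = 53.8 J/K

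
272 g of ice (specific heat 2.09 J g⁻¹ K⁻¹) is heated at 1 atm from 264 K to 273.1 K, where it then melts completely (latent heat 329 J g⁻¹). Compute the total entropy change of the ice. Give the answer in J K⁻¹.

ΔS = 347 J/K

Warming step: ΔS₁ = m c ln(T_tr/T_i) = 272 × 2.09 × ln(273.1/264) = 19.27 J/K.
Phase change: ΔS₂ = +mL/T_tr = 272 × 329 / 273.1 = 327.7 J/K.
ΔS_total = (19.27) + (327.7) = 347 J/K.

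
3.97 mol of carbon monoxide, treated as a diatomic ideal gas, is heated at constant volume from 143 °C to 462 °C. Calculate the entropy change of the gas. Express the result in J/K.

ΔS = 47 J/K

In kelvin: T₁ = 416.15 K, T₂ = 735.15 K. At constant volume, ΔS = nC_V ln(T₂/T₁) with C_V = 5R/2 = 20.79 J mol⁻¹ K⁻¹.
ΔS = 3.97 × 20.79 × ln(735.15/416.15) = 47 J/K.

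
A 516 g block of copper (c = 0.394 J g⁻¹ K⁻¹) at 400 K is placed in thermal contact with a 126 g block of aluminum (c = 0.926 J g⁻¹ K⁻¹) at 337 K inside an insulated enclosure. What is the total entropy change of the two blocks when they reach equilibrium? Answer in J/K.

Energy balance: T_f = (m₁c₁T₁ + m₂c₂T₂)/(m₁c₁ + m₂c₂) = 377.03 K.
ΔS₁ = m₁c₁ ln(T_f/T₁) = 203.304 × ln(377.03/400) = -12.024 J/K.
ΔS₂ = m₂c₂ ln(T_f/T₂) = 116.676 × ln(377.03/337) = 13.095 J/K.
ΔS_total = -12.024 + 13.095 = 1.07 J/K.

ΔS_total = 1.07 J/K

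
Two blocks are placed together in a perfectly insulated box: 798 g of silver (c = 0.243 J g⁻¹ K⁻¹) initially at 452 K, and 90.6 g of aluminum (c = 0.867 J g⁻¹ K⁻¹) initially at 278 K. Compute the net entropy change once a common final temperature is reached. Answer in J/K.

ΔS_total = 6.13 J/K

Energy balance: T_f = (m₁c₁T₁ + m₂c₂T₂)/(m₁c₁ + m₂c₂) = 401.84 K.
ΔS₁ = m₁c₁ ln(T_f/T₁) = 193.914 × ln(401.84/452) = -22.81 J/K.
ΔS₂ = m₂c₂ ln(T_f/T₂) = 78.5502 × ln(401.84/278) = 28.94 J/K.
ΔS_total = -22.81 + 28.94 = 6.13 J/K.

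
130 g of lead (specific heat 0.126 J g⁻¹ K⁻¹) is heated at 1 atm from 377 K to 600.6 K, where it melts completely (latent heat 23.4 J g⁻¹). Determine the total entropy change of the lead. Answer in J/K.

ΔS = 12.7 J/K

Warming step: ΔS₁ = m c ln(T_tr/T_i) = 130 × 0.126 × ln(600.6/377) = 7.628 J/K.
Phase change: ΔS₂ = +mL/T_tr = 130 × 23.4 / 600.6 = 5.065 J/K.
ΔS_total = (7.628) + (5.065) = 12.7 J/K.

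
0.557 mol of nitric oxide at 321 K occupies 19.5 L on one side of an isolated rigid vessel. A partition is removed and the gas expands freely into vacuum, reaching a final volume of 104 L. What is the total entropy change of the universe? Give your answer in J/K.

ΔS_universe = 7.75 J/K

No heat is exchanged and no work is done, so the ideal-gas temperature stays constant.
Entropy is a state function; using a reversible isothermal path, ΔS_gas = nR ln(V₂/V₁) = 0.557 × 8.314 × ln(104/19.5) = 7.75 J/K.
The insulated surroundings exchange no heat, so ΔS_surr = 0 and ΔS_universe = ΔS_gas.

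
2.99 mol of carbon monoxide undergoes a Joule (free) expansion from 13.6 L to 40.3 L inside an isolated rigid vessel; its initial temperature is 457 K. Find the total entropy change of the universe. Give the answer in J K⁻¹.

ΔS_universe = 27 J/K

For an ideal gas in free expansion Q = 0 and W = 0, so T is unchanged.
Entropy is a state function; using a reversible isothermal path, ΔS_gas = nR ln(V₂/V₁) = 2.99 × 8.314 × ln(40.3/13.6) = 27 J/K.
The insulated surroundings exchange no heat, so ΔS_surr = 0 and ΔS_universe = ΔS_gas.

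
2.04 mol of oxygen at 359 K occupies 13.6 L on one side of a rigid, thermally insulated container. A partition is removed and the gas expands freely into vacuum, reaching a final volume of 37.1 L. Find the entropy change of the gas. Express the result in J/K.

For an ideal gas in free expansion Q = 0 and W = 0, so T is unchanged.
Entropy is a state function; using a reversible isothermal path, ΔS_gas = nR ln(V₂/V₁) = 2.04 × 8.314 × ln(37.1/13.6) = 17 J/K.

ΔS_gas = 17 J/K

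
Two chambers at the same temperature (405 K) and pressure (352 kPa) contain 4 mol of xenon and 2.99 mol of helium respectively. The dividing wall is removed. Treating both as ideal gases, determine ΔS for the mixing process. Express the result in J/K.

Mole fractions: x_A = 4/6.99 = 0.572, x_B = 0.428.
ΔS_mix = −R(n_A ln x_A + n_B ln x_B) = −8.314 × (4 ln 0.572 + 2.99 ln 0.428) = 39.7 J/K.

ΔS_mix = 39.7 J/K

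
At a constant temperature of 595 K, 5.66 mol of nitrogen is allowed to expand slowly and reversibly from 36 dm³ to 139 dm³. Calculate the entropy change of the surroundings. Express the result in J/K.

ΔS_surr = -63.6 J/K

For an isothermal ideal gas ΔS_gas = nR ln(V₂/V₁) = 5.66 × 8.314 × ln(139/36) = 63.6 J/K.
The process is reversible, so ΔS_surr = −ΔS_gas = -63.6 J/K and ΔS_universe = 0.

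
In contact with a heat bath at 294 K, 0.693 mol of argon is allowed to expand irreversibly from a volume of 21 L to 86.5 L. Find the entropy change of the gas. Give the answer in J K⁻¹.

Entropy is a state function, so ΔS_gas depends only on the end states.
For an isothermal ideal gas ΔS_gas = nR ln(V₂/V₁) = 0.693 × 8.314 × ln(86.5/21) = 8.16 J/K.

ΔS_gas = 8.16 J/K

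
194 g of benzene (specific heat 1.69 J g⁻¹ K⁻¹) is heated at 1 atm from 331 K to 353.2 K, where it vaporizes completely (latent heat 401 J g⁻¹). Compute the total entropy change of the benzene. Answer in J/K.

ΔS = 242 J/K

Warming step: ΔS₁ = m c ln(T_tr/T_i) = 194 × 1.69 × ln(353.2/331) = 21.28 J/K.
Phase change: ΔS₂ = +mL/T_tr = 194 × 401 / 353.2 = 220.3 J/K.
ΔS_total = (21.28) + (220.3) = 242 J/K.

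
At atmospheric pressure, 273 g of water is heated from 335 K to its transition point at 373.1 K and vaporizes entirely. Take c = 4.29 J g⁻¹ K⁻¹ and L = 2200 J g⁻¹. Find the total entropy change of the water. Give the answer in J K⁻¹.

ΔS = 1740 J/K

Warming step: ΔS₁ = m c ln(T_tr/T_i) = 273 × 4.29 × ln(373.1/335) = 126.2 J/K.
Phase change: ΔS₂ = +mL/T_tr = 273 × 2200 / 373.1 = 1610 J/K.
ΔS_total = (126.2) + (1610) = 1740 J/K.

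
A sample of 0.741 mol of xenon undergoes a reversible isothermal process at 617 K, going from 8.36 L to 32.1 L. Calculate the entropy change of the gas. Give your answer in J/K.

For an isothermal ideal gas ΔS_gas = nR ln(V₂/V₁) = 0.741 × 8.314 × ln(32.1/8.36) = 8.29 J/K.

ΔS_gas = 8.29 J/K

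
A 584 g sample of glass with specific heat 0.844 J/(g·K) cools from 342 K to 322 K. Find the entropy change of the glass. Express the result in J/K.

ΔS = ∫dQ_rev/T = m c ln(T₂/T₁) = 584 × 0.844 × ln(322/342) = -29.7 J/K.

ΔS = -29.7 J/K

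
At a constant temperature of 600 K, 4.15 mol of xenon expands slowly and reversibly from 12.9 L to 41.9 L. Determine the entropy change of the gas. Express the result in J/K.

For an isothermal ideal gas ΔS_gas = nR ln(V₂/V₁) = 4.15 × 8.314 × ln(41.9/12.9) = 40.6 J/K.

ΔS_gas = 40.6 J/K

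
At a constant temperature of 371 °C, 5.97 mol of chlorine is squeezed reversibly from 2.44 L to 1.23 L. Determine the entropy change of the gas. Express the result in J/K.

ΔS_gas = -34 J/K

For an isothermal ideal gas ΔS_gas = nR ln(V₂/V₁) = 5.97 × 8.314 × ln(1.23/2.44) = -34 J/K.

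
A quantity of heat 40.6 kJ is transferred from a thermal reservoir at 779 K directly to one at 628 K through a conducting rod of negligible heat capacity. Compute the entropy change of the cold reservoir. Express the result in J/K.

ΔS_cold = 64.6 J/K

The cold reservoir gains heat Q, so ΔS_cold = +Q/T_C = 40600/628 = 64.6 J/K.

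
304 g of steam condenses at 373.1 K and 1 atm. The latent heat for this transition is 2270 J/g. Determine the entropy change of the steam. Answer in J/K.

ΔS = -1850 J/K

Heat released by the substance: Q = −mL = −304 × 2270 = −690080 J.
At constant T, ΔS = Q_rev/T = −690080 / 373.1 = -1850 J/K.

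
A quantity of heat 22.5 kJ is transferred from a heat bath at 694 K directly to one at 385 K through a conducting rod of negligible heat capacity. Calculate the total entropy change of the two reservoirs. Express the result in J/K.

ΔS_total = 26 J/K

ΔS_hot = −Q/T_H = −22500/694 = -32.42 J/K and ΔS_cold = +Q/T_C = 22500/385 = 58.44 J/K.
ΔS_total = -32.42 + 58.44 = 26 J/K, positive as the second law requires.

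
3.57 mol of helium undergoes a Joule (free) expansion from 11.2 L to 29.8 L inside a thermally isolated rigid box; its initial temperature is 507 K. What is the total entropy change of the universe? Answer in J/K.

No heat is exchanged and no work is done, so the ideal-gas temperature stays constant.
Entropy is a state function; using a reversible isothermal path, ΔS_gas = nR ln(V₂/V₁) = 3.57 × 8.314 × ln(29.8/11.2) = 29 J/K.
The insulated surroundings exchange no heat, so ΔS_surr = 0 and ΔS_universe = ΔS_gas.

ΔS_universe = 29 J/K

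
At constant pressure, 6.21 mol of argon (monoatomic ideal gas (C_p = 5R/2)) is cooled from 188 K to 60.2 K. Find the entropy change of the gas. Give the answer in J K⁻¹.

ΔS = -147 J/K

At constant pressure, ΔS = nC_p ln(T₂/T₁) with C_p = 5R/2 = 20.79 J mol⁻¹ K⁻¹.
ΔS = 6.21 × 20.79 × ln(60.2/188) = -147 J/K.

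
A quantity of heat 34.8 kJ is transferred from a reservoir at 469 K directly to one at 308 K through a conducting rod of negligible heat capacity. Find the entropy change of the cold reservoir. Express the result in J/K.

ΔS_cold = 113 J/K

The cold reservoir gains heat Q, so ΔS_cold = +Q/T_C = 34800/308 = 113 J/K.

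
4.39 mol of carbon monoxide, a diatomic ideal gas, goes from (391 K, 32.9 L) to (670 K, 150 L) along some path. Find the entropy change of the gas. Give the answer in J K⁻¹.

ΔS = 105 J/K

Entropy is a state function: ΔS = nC_V ln(T₂/T₁) + nR ln(V₂/V₁), with C_V = 5R/2 = 20.79 J mol⁻¹ K⁻¹ for a diatomic ideal gas.
ΔS = 4.39 × [20.79 × ln(670/391) + 8.314 × ln(150/32.9)] = 105 J/K.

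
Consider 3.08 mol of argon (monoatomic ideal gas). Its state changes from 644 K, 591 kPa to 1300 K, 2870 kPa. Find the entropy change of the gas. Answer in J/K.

ΔS = nC_p ln(T₂/T₁) − nR ln(P₂/P₁), with C_p = 5R/2 = 20.79 J mol⁻¹ K⁻¹ for a monoatomic ideal gas.
ΔS = 3.08 × [20.79 × ln(1300/644) − 8.314 × ln(2870/591)] = 4.5 J/K.

ΔS = 4.5 J/K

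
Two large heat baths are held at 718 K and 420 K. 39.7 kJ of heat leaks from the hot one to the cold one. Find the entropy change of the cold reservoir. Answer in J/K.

The cold reservoir gains heat Q, so ΔS_cold = +Q/T_C = 39700/420 = 94.5 J/K.

ΔS_cold = 94.5 J/K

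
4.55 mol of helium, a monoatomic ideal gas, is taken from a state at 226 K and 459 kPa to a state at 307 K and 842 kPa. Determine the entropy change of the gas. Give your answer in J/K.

ΔS = nC_p ln(T₂/T₁) − nR ln(P₂/P₁), with C_p = 5R/2 = 20.79 J mol⁻¹ K⁻¹ for a monoatomic ideal gas.
ΔS = 4.55 × [20.79 × ln(307/226) − 8.314 × ln(842/459)] = 6.02 J/K.

ΔS = 6.02 J/K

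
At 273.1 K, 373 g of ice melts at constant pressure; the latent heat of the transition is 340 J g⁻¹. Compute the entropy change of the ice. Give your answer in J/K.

ΔS = 464 J/K

Heat absorbed by the substance: Q = mL = 373 × 340 = 126820 J.
At constant T, ΔS = Q_rev/T = 126820 / 273.1 = 464 J/K.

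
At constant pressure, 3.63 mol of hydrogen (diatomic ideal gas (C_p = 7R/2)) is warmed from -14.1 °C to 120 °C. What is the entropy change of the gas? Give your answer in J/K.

ΔS = 44.1 J/K

In kelvin: T₁ = 259.05 K, T₂ = 393.15 K. At constant pressure, ΔS = nC_p ln(T₂/T₁) with C_p = 7R/2 = 29.1 J mol⁻¹ K⁻¹.
ΔS = 3.63 × 29.1 × ln(393.15/259.05) = 44.1 J/K.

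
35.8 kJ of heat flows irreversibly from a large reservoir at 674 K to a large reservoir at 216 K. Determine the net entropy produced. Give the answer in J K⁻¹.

ΔS_total = 113 J/K

ΔS_hot = −Q/T_H = −35800/674 = -53.12 J/K and ΔS_cold = +Q/T_C = 35800/216 = 165.7 J/K.
ΔS_total = -53.12 + 165.7 = 113 J/K, positive as the second law requires.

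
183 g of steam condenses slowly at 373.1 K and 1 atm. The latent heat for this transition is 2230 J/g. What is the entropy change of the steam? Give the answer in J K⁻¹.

Heat released by the substance: Q = −mL = −183 × 2230 = −408090 J.
At constant T, ΔS = Q_rev/T = −408090 / 373.1 = -1090 J/K.

ΔS = -1090 J/K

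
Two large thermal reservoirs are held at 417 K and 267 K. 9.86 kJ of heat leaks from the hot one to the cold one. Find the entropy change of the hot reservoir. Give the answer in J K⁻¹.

ΔS_hot = -23.6 J/K

The hot reservoir loses heat Q, so ΔS_hot = −Q/T_H = −9860/417 = -23.6 J/K.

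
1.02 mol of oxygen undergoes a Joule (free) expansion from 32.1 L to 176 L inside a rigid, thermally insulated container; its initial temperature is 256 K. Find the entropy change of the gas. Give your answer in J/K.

For an ideal gas in free expansion Q = 0 and W = 0, so T is unchanged.
Entropy is a state function; using a reversible isothermal path, ΔS_gas = nR ln(V₂/V₁) = 1.02 × 8.314 × ln(176/32.1) = 14.4 J/K.

ΔS_gas = 14.4 J/K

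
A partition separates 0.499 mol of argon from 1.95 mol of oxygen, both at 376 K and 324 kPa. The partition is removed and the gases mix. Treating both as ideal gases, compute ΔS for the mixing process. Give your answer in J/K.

ΔS_mix = 10.3 J/K

Mole fractions: x_A = 0.499/2.45 = 0.204, x_B = 0.796.
ΔS_mix = −R(n_A ln x_A + n_B ln x_B) = −8.314 × (0.499 ln 0.204 + 1.95 ln 0.796) = 10.3 J/K.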